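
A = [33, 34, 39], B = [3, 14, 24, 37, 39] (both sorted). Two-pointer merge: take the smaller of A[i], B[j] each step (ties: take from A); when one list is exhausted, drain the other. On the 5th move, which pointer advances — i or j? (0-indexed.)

i=0 j=0: A[i]=33>B[j]=3 take 3, j++
i=0 j=1: A[i]=33>B[j]=14 take 14, j++
i=0 j=2: A[i]=33>B[j]=24 take 24, j++
i=0 j=3: A[i]=33<=B[j]=37 take 33, i++
i=1 j=3: A[i]=34<=B[j]=37 take 34, i++

i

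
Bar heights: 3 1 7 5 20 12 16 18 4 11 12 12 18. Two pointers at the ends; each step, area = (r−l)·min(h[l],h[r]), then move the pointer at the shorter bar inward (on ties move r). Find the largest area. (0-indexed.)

max area = 144

[0,12] min(3,18)*12=36 best=36 * → l++
[1,12] min(1,18)*11=11 best=36 → l++
[2,12] min(7,18)*10=70 best=70 * → l++
[3,12] min(5,18)*9=45 best=70 → l++
[4,12] min(20,18)*8=144 best=144 * → r--
[4,11] min(20,12)*7=84 best=144 → r--
[4,10] min(20,12)*6=72 best=144 → r--
[4,9] min(20,11)*5=55 best=144 → r--
[4,8] min(20,4)*4=16 best=144 → r--
[4,7] min(20,18)*3=54 best=144 → r--
[4,6] min(20,16)*2=32 best=144 → r--
[4,5] min(20,12)*1=12 best=144 → r--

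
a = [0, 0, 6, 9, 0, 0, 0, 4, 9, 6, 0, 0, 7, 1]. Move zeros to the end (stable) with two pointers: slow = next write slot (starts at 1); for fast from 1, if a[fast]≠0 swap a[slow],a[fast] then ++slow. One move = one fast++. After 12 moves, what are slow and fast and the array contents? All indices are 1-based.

(s=1,f=1) a[fast]=0 → fast++
(s=1,f=2) a[fast]=0 → fast++
(s=1,f=3) a[fast]=6≠0 swap→a[1]=6 → slow++,fast++
(s=2,f=4) a[fast]=9≠0 swap→a[2]=9 → slow++,fast++
(s=3,f=5) a[fast]=0 → fast++
(s=3,f=6) a[fast]=0 → fast++
(s=3,f=7) a[fast]=0 → fast++
(s=3,f=8) a[fast]=4≠0 swap→a[3]=4 → slow++,fast++
(s=4,f=9) a[fast]=9≠0 swap→a[4]=9 → slow++,fast++
(s=5,f=10) a[fast]=6≠0 swap→a[5]=6 → slow++,fast++
(s=6,f=11) a[fast]=0 → fast++
(s=6,f=12) a[fast]=0 → fast++

slow=6, fast=13, a=[6, 9, 4, 9, 6, 0, 0, 0, 0, 0, 0, 0, 7, 1]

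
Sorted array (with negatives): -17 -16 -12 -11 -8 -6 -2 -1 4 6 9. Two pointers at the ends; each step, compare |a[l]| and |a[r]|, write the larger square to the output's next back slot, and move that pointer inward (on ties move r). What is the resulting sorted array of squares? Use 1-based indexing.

l=1 r=11: |-17|>|9| out[11]=289, l++
l=2 r=11: |-16|>|9| out[10]=256, l++
l=3 r=11: |-12|>|9| out[9]=144, l++
l=4 r=11: |-11|>|9| out[8]=121, l++
l=5 r=11: |-8|<=|9| out[7]=81, r--
l=5 r=10: |-8|>|6| out[6]=64, l++
l=6 r=10: |-6|<=|6| out[5]=36, r--
l=6 r=9: |-6|>|4| out[4]=36, l++
l=7 r=9: |-2|<=|4| out[3]=16, r--
l=7 r=8: |-2|>|-1| out[2]=4, l++
l=8 r=8: |-1|<=|-1| out[1]=1, r--

[1, 4, 16, 36, 36, 64, 81, 121, 144, 256, 289]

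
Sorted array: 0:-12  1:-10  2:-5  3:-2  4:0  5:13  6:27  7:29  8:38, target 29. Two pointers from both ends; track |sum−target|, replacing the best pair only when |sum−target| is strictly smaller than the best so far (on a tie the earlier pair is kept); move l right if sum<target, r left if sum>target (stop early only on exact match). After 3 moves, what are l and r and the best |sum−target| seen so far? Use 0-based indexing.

[0,8] -12+38=26 d=3 * → l++
[1,8] -10+38=28 d=1 * → l++
[2,8] -5+38=33 d=4 → r--

l=2, r=7, best |Δ|=1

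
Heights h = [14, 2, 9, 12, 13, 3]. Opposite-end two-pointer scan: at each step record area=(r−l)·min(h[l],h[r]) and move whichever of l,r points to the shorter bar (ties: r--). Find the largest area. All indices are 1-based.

max area = 52

[1,6] min(14,3)*5=15 best=15 * → r--
[1,5] min(14,13)*4=52 best=52 * → r--
[1,4] min(14,12)*3=36 best=52 → r--
[1,3] min(14,9)*2=18 best=52 → r--
[1,2] min(14,2)*1=2 best=52 → r--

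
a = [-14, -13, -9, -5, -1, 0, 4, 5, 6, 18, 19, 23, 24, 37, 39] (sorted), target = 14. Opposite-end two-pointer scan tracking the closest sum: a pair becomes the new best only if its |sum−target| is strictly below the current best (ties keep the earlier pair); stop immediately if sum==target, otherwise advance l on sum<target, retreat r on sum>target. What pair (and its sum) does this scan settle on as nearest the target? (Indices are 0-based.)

l=0 r=14: -14+39=25 d=11 *, r--
l=0 r=13: -14+37=23 d=9 *, r--
l=0 r=12: -14+24=10 d=4 *, l++
l=1 r=12: -13+24=11 d=3 *, l++
l=2 r=12: -9+24=15 d=1 *, r--
l=2 r=11: -9+23=14 d=0 *, stop

pair (-9, 23) with sum 14 (|Δ|=0)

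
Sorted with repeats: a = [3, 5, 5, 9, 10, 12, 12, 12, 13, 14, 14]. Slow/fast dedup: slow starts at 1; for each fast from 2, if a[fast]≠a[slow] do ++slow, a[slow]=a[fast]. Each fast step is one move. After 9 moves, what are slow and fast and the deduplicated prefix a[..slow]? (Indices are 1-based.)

slow=7, fast=11, prefix=[3, 5, 9, 10, 12, 13, 14]

slow=1 fast=2: a[fast]=5≠a[slow]=3 write a[2]=5, slow++,fast++
slow=2 fast=3: a[fast]=5=a[slow] dup, fast++
slow=2 fast=4: a[fast]=9≠a[slow]=5 write a[3]=9, slow++,fast++
slow=3 fast=5: a[fast]=10≠a[slow]=9 write a[4]=10, slow++,fast++
slow=4 fast=6: a[fast]=12≠a[slow]=10 write a[5]=12, slow++,fast++
slow=5 fast=7: a[fast]=12=a[slow] dup, fast++
slow=5 fast=8: a[fast]=12=a[slow] dup, fast++
slow=5 fast=9: a[fast]=13≠a[slow]=12 write a[6]=13, slow++,fast++
slow=6 fast=10: a[fast]=14≠a[slow]=13 write a[7]=14, slow++,fast++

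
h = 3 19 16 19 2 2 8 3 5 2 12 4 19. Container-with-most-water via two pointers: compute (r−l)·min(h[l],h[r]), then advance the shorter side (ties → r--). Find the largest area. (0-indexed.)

max area = 209

l=0 r=12: min(3,19)*12=36 best=36 *, l++
l=1 r=12: min(19,19)*11=209 best=209 *, r--
l=1 r=11: min(19,4)*10=40 best=209, r--
l=1 r=10: min(19,12)*9=108 best=209, r--
l=1 r=9: min(19,2)*8=16 best=209, r--
l=1 r=8: min(19,5)*7=35 best=209, r--
l=1 r=7: min(19,3)*6=18 best=209, r--
l=1 r=6: min(19,8)*5=40 best=209, r--
l=1 r=5: min(19,2)*4=8 best=209, r--
l=1 r=4: min(19,2)*3=6 best=209, r--
l=1 r=3: min(19,19)*2=38 best=209, r--
l=1 r=2: min(19,16)*1=16 best=209, r--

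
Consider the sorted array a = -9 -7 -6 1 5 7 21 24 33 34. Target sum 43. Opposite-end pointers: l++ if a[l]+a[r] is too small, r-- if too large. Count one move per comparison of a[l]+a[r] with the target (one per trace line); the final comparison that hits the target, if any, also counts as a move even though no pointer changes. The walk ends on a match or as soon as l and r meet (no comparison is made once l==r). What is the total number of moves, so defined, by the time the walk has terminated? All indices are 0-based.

[0,9] -9+34=25 <43 → l++
[1,9] -7+34=27 <43 → l++
[2,9] -6+34=28 <43 → l++
[3,9] 1+34=35 <43 → l++
[4,9] 5+34=39 <43 → l++
[5,9] 7+34=41 <43 → l++
[6,9] 21+34=55 >43 → r--
[6,8] 21+33=54 >43 → r--
[6,7] 21+24=45 >43 → r--

9 moves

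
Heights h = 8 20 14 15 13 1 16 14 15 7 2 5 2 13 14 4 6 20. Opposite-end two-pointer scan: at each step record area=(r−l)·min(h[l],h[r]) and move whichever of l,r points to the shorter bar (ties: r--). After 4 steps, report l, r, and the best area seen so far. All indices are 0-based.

l=1, r=14, best area=320

[0,17] min(8,20)*17=136 best=136 * → l++
[1,17] min(20,20)*16=320 best=320 * → r--
[1,16] min(20,6)*15=90 best=320 → r--
[1,15] min(20,4)*14=56 best=320 → r--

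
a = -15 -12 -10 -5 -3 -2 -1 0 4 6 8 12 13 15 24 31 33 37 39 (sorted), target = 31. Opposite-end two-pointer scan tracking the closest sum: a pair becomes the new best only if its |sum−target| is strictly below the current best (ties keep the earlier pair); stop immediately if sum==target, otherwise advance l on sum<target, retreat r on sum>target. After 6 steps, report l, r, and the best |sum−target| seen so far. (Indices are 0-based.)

[0,18] -15+39=24 d=7 * → l++
[1,18] -12+39=27 d=4 * → l++
[2,18] -10+39=29 d=2 * → l++
[3,18] -5+39=34 d=3 → r--
[3,17] -5+37=32 d=1 * → r--
[3,16] -5+33=28 d=3 → l++

l=4, r=16, best |Δ|=1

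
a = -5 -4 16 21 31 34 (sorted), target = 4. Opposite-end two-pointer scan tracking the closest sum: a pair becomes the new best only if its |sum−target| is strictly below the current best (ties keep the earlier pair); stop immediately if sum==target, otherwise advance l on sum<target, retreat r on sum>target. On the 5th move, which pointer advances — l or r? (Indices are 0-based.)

l=0 r=5: -5+34=29 d=25 *, r--
l=0 r=4: -5+31=26 d=22 *, r--
l=0 r=3: -5+21=16 d=12 *, r--
l=0 r=2: -5+16=11 d=7 *, r--
l=0 r=1: -5+-4=-9 d=13, l++

l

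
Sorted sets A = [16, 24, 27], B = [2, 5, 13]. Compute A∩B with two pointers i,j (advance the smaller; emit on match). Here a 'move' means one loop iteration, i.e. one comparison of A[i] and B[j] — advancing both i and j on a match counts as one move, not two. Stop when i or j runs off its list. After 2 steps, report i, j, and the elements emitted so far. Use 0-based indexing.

i=0, j=2, emitted=[]

[i=0,j=0] 16>2 → j++
[i=0,j=1] 16>5 → j++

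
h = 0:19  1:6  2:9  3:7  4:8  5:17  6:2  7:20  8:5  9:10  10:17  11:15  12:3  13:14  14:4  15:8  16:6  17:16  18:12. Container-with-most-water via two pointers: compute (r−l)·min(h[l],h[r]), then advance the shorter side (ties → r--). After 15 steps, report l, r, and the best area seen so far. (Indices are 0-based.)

l=0 r=18: min(19,12)*18=216 best=216 *, r--
l=0 r=17: min(19,16)*17=272 best=272 *, r--
l=0 r=16: min(19,6)*16=96 best=272, r--
l=0 r=15: min(19,8)*15=120 best=272, r--
l=0 r=14: min(19,4)*14=56 best=272, r--
l=0 r=13: min(19,14)*13=182 best=272, r--
l=0 r=12: min(19,3)*12=36 best=272, r--
l=0 r=11: min(19,15)*11=165 best=272, r--
l=0 r=10: min(19,17)*10=170 best=272, r--
l=0 r=9: min(19,10)*9=90 best=272, r--
l=0 r=8: min(19,5)*8=40 best=272, r--
l=0 r=7: min(19,20)*7=133 best=272, l++
l=1 r=7: min(6,20)*6=36 best=272, l++
l=2 r=7: min(9,20)*5=45 best=272, l++
l=3 r=7: min(7,20)*4=28 best=272, l++

l=4, r=7, best area=272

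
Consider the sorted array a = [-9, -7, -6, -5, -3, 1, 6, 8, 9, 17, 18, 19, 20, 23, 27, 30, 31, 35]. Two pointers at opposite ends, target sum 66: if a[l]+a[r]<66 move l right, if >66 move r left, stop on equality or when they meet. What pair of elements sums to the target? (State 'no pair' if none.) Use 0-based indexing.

l=0 r=17: -9+35=26 <66, l++
l=1 r=17: -7+35=28 <66, l++
l=2 r=17: -6+35=29 <66, l++
l=3 r=17: -5+35=30 <66, l++
l=4 r=17: -3+35=32 <66, l++
l=5 r=17: 1+35=36 <66, l++
l=6 r=17: 6+35=41 <66, l++
l=7 r=17: 8+35=43 <66, l++
l=8 r=17: 9+35=44 <66, l++
l=9 r=17: 17+35=52 <66, l++
l=10 r=17: 18+35=53 <66, l++
l=11 r=17: 19+35=54 <66, l++
l=12 r=17: 20+35=55 <66, l++
l=13 r=17: 23+35=58 <66, l++
l=14 r=17: 27+35=62 <66, l++
l=15 r=17: 30+35=65 <66, l++
l=16 r=17: 31+35=66, found

(31, 35)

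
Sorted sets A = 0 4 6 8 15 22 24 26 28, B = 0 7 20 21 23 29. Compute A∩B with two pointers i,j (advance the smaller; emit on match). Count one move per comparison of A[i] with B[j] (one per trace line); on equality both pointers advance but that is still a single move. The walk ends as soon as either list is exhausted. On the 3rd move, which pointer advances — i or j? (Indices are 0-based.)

[i=0,j=0] 0==0 emit → i++,j++
[i=1,j=1] 4<7 → i++
[i=2,j=1] 6<7 → i++

i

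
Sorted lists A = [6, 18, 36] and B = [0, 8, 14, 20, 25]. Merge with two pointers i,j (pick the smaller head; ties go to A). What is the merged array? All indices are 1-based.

[0, 6, 8, 14, 18, 20, 25, 36]

i=1 j=1: A[i]=6>B[j]=0 take 0, j++
i=1 j=2: A[i]=6<=B[j]=8 take 6, i++
i=2 j=2: A[i]=18>B[j]=8 take 8, j++
i=2 j=3: A[i]=18>B[j]=14 take 14, j++
i=2 j=4: A[i]=18<=B[j]=20 take 18, i++
i=3 j=4: A[i]=36>B[j]=20 take 20, j++
i=3 j=5: A[i]=36>B[j]=25 take 25, j++
i=3 j=6: B done, take A[i]=36, i++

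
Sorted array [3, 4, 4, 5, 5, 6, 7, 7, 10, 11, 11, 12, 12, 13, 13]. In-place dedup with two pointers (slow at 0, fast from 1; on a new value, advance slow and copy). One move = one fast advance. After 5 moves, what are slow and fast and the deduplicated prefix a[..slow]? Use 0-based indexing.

(s=0,f=1) a[fast]=4≠a[slow]=3 write a[1]=4 → slow++,fast++
(s=1,f=2) a[fast]=4=a[slow] dup → fast++
(s=1,f=3) a[fast]=5≠a[slow]=4 write a[2]=5 → slow++,fast++
(s=2,f=4) a[fast]=5=a[slow] dup → fast++
(s=2,f=5) a[fast]=6≠a[slow]=5 write a[3]=6 → slow++,fast++

slow=3, fast=6, prefix=[3, 4, 5, 6]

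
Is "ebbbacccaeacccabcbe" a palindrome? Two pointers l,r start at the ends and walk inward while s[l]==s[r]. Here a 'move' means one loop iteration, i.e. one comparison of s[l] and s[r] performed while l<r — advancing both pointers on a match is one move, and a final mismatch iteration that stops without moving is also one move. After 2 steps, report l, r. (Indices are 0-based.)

l=2, r=16

[0,18] 'e'=='e' → l++,r--
[1,17] 'b'=='b' → l++,r--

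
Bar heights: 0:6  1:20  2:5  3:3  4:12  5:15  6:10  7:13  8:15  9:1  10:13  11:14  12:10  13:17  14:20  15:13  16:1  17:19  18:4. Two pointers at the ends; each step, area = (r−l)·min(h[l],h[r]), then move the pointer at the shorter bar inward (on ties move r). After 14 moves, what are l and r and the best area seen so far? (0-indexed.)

l=1, r=5, best area=304

l=0 r=18: min(6,4)*18=72 best=72 *, r--
l=0 r=17: min(6,19)*17=102 best=102 *, l++
l=1 r=17: min(20,19)*16=304 best=304 *, r--
l=1 r=16: min(20,1)*15=15 best=304, r--
l=1 r=15: min(20,13)*14=182 best=304, r--
l=1 r=14: min(20,20)*13=260 best=304, r--
l=1 r=13: min(20,17)*12=204 best=304, r--
l=1 r=12: min(20,10)*11=110 best=304, r--
l=1 r=11: min(20,14)*10=140 best=304, r--
l=1 r=10: min(20,13)*9=117 best=304, r--
l=1 r=9: min(20,1)*8=8 best=304, r--
l=1 r=8: min(20,15)*7=105 best=304, r--
l=1 r=7: min(20,13)*6=78 best=304, r--
l=1 r=6: min(20,10)*5=50 best=304, r--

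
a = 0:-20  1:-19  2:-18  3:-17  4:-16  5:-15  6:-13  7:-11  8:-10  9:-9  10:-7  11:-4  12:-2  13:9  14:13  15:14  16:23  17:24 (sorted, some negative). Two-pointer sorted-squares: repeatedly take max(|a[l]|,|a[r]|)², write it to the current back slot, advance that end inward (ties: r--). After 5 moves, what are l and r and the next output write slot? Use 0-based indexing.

l=0 r=17: |-20|<=|24| out[17]=576, r--
l=0 r=16: |-20|<=|23| out[16]=529, r--
l=0 r=15: |-20|>|14| out[15]=400, l++
l=1 r=15: |-19|>|14| out[14]=361, l++
l=2 r=15: |-18|>|14| out[13]=324, l++

l=3, r=15, next write slot=12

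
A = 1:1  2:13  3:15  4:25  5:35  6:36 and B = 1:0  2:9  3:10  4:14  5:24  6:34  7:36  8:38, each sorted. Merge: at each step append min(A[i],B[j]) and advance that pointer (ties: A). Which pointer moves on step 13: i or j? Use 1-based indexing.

j

i=1 j=1: A[i]=1>B[j]=0 take 0, j++
i=1 j=2: A[i]=1<=B[j]=9 take 1, i++
i=2 j=2: A[i]=13>B[j]=9 take 9, j++
i=2 j=3: A[i]=13>B[j]=10 take 10, j++
i=2 j=4: A[i]=13<=B[j]=14 take 13, i++
i=3 j=4: A[i]=15>B[j]=14 take 14, j++
i=3 j=5: A[i]=15<=B[j]=24 take 15, i++
i=4 j=5: A[i]=25>B[j]=24 take 24, j++
i=4 j=6: A[i]=25<=B[j]=34 take 25, i++
i=5 j=6: A[i]=35>B[j]=34 take 34, j++
i=5 j=7: A[i]=35<=B[j]=36 take 35, i++
i=6 j=7: A[i]=36<=B[j]=36 take 36, i++
i=7 j=7: A done, take B[j]=36, j++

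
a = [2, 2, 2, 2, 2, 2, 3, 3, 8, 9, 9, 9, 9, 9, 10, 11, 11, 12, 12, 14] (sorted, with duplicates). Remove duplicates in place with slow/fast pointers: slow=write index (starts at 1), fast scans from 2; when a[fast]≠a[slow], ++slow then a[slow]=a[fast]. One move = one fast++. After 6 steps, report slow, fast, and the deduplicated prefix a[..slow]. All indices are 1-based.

slow=2, fast=8, prefix=[2, 3]

(s=1,f=2) a[fast]=2=a[slow] dup → fast++
(s=1,f=3) a[fast]=2=a[slow] dup → fast++
(s=1,f=4) a[fast]=2=a[slow] dup → fast++
(s=1,f=5) a[fast]=2=a[slow] dup → fast++
(s=1,f=6) a[fast]=2=a[slow] dup → fast++
(s=1,f=7) a[fast]=3≠a[slow]=2 write a[2]=3 → slow++,fast++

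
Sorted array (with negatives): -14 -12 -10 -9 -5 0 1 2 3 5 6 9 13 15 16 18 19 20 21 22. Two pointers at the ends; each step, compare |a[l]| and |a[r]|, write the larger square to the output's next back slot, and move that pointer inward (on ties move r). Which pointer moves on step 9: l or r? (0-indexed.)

r

[0,19] |-14|<=|22| out[19]=484 → r--
[0,18] |-14|<=|21| out[18]=441 → r--
[0,17] |-14|<=|20| out[17]=400 → r--
[0,16] |-14|<=|19| out[16]=361 → r--
[0,15] |-14|<=|18| out[15]=324 → r--
[0,14] |-14|<=|16| out[14]=256 → r--
[0,13] |-14|<=|15| out[13]=225 → r--
[0,12] |-14|>|13| out[12]=196 → l++
[1,12] |-12|<=|13| out[11]=169 → r--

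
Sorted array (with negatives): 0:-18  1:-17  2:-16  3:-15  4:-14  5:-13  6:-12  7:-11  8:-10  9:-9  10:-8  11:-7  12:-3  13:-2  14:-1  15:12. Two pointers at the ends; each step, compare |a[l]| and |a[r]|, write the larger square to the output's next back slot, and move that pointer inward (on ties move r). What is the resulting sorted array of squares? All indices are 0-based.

[0,15] |-18|>|12| out[15]=324 → l++
[1,15] |-17|>|12| out[14]=289 → l++
[2,15] |-16|>|12| out[13]=256 → l++
[3,15] |-15|>|12| out[12]=225 → l++
[4,15] |-14|>|12| out[11]=196 → l++
[5,15] |-13|>|12| out[10]=169 → l++
[6,15] |-12|<=|12| out[9]=144 → r--
[6,14] |-12|>|-1| out[8]=144 → l++
[7,14] |-11|>|-1| out[7]=121 → l++
[8,14] |-10|>|-1| out[6]=100 → l++
[9,14] |-9|>|-1| out[5]=81 → l++
[10,14] |-8|>|-1| out[4]=64 → l++
[11,14] |-7|>|-1| out[3]=49 → l++
[12,14] |-3|>|-1| out[2]=9 → l++
[13,14] |-2|>|-1| out[1]=4 → l++
[14,14] |-1|<=|-1| out[0]=1 → r--

[1, 4, 9, 49, 64, 81, 100, 121, 144, 144, 169, 196, 225, 256, 289, 324]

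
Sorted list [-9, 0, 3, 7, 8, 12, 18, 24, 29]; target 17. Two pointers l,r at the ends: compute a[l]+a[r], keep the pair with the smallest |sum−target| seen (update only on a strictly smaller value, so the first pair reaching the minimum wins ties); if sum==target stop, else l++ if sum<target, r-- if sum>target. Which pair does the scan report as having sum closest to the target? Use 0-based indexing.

pair (0, 18) with sum 18 (|Δ|=1)

l=0 r=8: -9+29=20 d=3 *, r--
l=0 r=7: -9+24=15 d=2 *, l++
l=1 r=7: 0+24=24 d=7, r--
l=1 r=6: 0+18=18 d=1 *, r--
l=1 r=5: 0+12=12 d=5, l++
l=2 r=5: 3+12=15 d=2, l++
l=3 r=5: 7+12=19 d=2, r--
l=3 r=4: 7+8=15 d=2, l++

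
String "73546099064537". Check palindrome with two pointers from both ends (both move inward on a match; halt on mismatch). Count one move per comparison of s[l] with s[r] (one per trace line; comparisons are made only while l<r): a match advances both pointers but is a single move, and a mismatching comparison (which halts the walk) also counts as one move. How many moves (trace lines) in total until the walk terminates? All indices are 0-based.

7 moves

l=0 r=13: '7'=='7', l++,r--
l=1 r=12: '3'=='3', l++,r--
l=2 r=11: '5'=='5', l++,r--
l=3 r=10: '4'=='4', l++,r--
l=4 r=9: '6'=='6', l++,r--
l=5 r=8: '0'=='0', l++,r--
l=6 r=7: '9'=='9', l++,r--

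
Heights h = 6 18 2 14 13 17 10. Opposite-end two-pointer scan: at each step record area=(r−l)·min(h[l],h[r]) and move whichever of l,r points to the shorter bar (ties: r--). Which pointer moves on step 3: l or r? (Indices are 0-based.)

l=0 r=6: min(6,10)*6=36 best=36 *, l++
l=1 r=6: min(18,10)*5=50 best=50 *, r--
l=1 r=5: min(18,17)*4=68 best=68 *, r--

r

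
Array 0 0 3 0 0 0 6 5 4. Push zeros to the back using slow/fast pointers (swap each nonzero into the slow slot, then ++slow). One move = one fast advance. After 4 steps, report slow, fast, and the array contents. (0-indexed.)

slow=0 fast=0: a[fast]=0, fast++
slow=0 fast=1: a[fast]=0, fast++
slow=0 fast=2: a[fast]=3≠0 swap→a[0]=3, slow++,fast++
slow=1 fast=3: a[fast]=0, fast++

slow=1, fast=4, a=[3, 0, 0, 0, 0, 0, 6, 5, 4]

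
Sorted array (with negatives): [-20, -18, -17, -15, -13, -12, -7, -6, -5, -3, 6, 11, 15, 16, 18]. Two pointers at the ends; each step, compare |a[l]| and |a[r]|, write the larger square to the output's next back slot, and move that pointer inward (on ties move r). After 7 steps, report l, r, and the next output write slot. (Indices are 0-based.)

l=4, r=11, next write slot=7

[0,14] |-20|>|18| out[14]=400 → l++
[1,14] |-18|<=|18| out[13]=324 → r--
[1,13] |-18|>|16| out[12]=324 → l++
[2,13] |-17|>|16| out[11]=289 → l++
[3,13] |-15|<=|16| out[10]=256 → r--
[3,12] |-15|<=|15| out[9]=225 → r--
[3,11] |-15|>|11| out[8]=225 → l++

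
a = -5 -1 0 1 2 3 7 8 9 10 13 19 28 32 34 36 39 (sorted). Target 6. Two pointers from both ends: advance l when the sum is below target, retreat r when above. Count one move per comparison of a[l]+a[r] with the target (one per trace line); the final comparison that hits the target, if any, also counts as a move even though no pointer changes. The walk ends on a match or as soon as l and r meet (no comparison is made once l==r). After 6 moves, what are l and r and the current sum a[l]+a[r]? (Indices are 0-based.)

l=0, r=10, sum=8

l=0 r=16: -5+39=34 >6, r--
l=0 r=15: -5+36=31 >6, r--
l=0 r=14: -5+34=29 >6, r--
l=0 r=13: -5+32=27 >6, r--
l=0 r=12: -5+28=23 >6, r--
l=0 r=11: -5+19=14 >6, r--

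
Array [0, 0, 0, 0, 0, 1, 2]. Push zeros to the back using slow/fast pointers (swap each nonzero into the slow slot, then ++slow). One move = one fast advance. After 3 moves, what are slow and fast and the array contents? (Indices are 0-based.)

slow=0, fast=3, a=[0, 0, 0, 0, 0, 1, 2]

(s=0,f=0) a[fast]=0 → fast++
(s=0,f=1) a[fast]=0 → fast++
(s=0,f=2) a[fast]=0 → fast++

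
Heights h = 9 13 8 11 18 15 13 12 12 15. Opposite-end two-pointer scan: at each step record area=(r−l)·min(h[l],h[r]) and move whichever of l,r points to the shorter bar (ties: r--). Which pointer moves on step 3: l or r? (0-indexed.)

[0,9] min(9,15)*9=81 best=81 * → l++
[1,9] min(13,15)*8=104 best=104 * → l++
[2,9] min(8,15)*7=56 best=104 → l++

l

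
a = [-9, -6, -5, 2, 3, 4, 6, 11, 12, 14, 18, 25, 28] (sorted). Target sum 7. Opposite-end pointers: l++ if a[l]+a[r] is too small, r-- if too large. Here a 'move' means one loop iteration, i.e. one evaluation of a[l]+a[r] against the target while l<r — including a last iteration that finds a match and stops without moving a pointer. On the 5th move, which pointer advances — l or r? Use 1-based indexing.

[1,13] -9+28=19 >7 → r--
[1,12] -9+25=16 >7 → r--
[1,11] -9+18=9 >7 → r--
[1,10] -9+14=5 <7 → l++
[2,10] -6+14=8 >7 → r--

r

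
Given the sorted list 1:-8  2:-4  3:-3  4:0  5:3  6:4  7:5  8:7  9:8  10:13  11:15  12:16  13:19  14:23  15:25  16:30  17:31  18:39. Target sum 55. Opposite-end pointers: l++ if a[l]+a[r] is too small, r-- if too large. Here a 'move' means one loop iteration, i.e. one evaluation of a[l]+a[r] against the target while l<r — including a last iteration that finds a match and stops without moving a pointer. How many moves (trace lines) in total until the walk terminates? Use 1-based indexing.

[1,18] -8+39=31 <55 → l++
[2,18] -4+39=35 <55 → l++
[3,18] -3+39=36 <55 → l++
[4,18] 0+39=39 <55 → l++
[5,18] 3+39=42 <55 → l++
[6,18] 4+39=43 <55 → l++
[7,18] 5+39=44 <55 → l++
[8,18] 7+39=46 <55 → l++
[9,18] 8+39=47 <55 → l++
[10,18] 13+39=52 <55 → l++
[11,18] 15+39=54 <55 → l++
[12,18] 16+39=55 → found

12 moves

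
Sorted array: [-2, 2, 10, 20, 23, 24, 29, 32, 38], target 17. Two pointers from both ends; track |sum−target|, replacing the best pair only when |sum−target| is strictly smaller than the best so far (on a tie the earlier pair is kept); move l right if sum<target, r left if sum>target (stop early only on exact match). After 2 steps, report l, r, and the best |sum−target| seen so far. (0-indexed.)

[0,8] -2+38=36 d=19 * → r--
[0,7] -2+32=30 d=13 * → r--

l=0, r=6, best |Δ|=13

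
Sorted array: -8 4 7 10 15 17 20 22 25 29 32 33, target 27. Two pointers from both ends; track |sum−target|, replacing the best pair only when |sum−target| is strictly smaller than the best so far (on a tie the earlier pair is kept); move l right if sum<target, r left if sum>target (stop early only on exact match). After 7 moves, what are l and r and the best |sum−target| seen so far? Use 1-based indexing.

[1,12] -8+33=25 d=2 * → l++
[2,12] 4+33=37 d=10 → r--
[2,11] 4+32=36 d=9 → r--
[2,10] 4+29=33 d=6 → r--
[2,9] 4+25=29 d=2 → r--
[2,8] 4+22=26 d=1 * → l++
[3,8] 7+22=29 d=2 → r--

l=3, r=7, best |Δ|=1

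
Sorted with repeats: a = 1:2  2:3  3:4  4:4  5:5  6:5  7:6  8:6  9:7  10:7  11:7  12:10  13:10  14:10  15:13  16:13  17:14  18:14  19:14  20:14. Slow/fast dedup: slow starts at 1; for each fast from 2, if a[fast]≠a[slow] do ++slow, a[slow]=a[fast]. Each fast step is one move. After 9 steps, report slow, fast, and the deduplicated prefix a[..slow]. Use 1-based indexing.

slow=6, fast=11, prefix=[2, 3, 4, 5, 6, 7]

(s=1,f=2) a[fast]=3≠a[slow]=2 write a[2]=3 → slow++,fast++
(s=2,f=3) a[fast]=4≠a[slow]=3 write a[3]=4 → slow++,fast++
(s=3,f=4) a[fast]=4=a[slow] dup → fast++
(s=3,f=5) a[fast]=5≠a[slow]=4 write a[4]=5 → slow++,fast++
(s=4,f=6) a[fast]=5=a[slow] dup → fast++
(s=4,f=7) a[fast]=6≠a[slow]=5 write a[5]=6 → slow++,fast++
(s=5,f=8) a[fast]=6=a[slow] dup → fast++
(s=5,f=9) a[fast]=7≠a[slow]=6 write a[6]=7 → slow++,fast++
(s=6,f=10) a[fast]=7=a[slow] dup → fast++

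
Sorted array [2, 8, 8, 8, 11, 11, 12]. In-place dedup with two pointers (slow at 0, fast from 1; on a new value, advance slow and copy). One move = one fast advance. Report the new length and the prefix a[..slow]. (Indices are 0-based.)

slow=0 fast=1: a[fast]=8≠a[slow]=2 write a[1]=8, slow++,fast++
slow=1 fast=2: a[fast]=8=a[slow] dup, fast++
slow=1 fast=3: a[fast]=8=a[slow] dup, fast++
slow=1 fast=4: a[fast]=11≠a[slow]=8 write a[2]=11, slow++,fast++
slow=2 fast=5: a[fast]=11=a[slow] dup, fast++
slow=2 fast=6: a[fast]=12≠a[slow]=11 write a[3]=12, slow++,fast++

length 4; prefix = [2, 8, 11, 12]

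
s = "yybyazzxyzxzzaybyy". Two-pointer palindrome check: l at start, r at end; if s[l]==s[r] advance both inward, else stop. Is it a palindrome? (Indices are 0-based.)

not a palindrome (mismatch at 8,9)

[0,17] 'y'=='y' → l++,r--
[1,16] 'y'=='y' → l++,r--
[2,15] 'b'=='b' → l++,r--
[3,14] 'y'=='y' → l++,r--
[4,13] 'a'=='a' → l++,r--
[5,12] 'z'=='z' → l++,r--
[6,11] 'z'=='z' → l++,r--
[7,10] 'x'=='x' → l++,r--
[8,9] 'y'!='z' → stop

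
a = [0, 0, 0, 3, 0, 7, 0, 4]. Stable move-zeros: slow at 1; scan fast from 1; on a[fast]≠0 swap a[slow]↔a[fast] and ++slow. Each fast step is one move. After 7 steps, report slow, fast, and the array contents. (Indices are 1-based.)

slow=3, fast=8, a=[3, 7, 0, 0, 0, 0, 0, 4]

slow=1 fast=1: a[fast]=0, fast++
slow=1 fast=2: a[fast]=0, fast++
slow=1 fast=3: a[fast]=0, fast++
slow=1 fast=4: a[fast]=3≠0 swap→a[1]=3, slow++,fast++
slow=2 fast=5: a[fast]=0, fast++
slow=2 fast=6: a[fast]=7≠0 swap→a[2]=7, slow++,fast++
slow=3 fast=7: a[fast]=0, fast++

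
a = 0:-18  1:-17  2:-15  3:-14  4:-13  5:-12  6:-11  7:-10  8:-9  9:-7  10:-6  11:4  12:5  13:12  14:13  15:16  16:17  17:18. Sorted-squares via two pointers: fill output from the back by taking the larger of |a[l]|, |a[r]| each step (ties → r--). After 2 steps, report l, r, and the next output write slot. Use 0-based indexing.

[0,17] |-18|<=|18| out[17]=324 → r--
[0,16] |-18|>|17| out[16]=324 → l++

l=1, r=16, next write slot=15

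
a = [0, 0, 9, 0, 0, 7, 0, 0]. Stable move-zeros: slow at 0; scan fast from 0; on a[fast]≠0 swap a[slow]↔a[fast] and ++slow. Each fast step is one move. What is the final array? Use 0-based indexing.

slow=0 fast=0: a[fast]=0, fast++
slow=0 fast=1: a[fast]=0, fast++
slow=0 fast=2: a[fast]=9≠0 swap→a[0]=9, slow++,fast++
slow=1 fast=3: a[fast]=0, fast++
slow=1 fast=4: a[fast]=0, fast++
slow=1 fast=5: a[fast]=7≠0 swap→a[1]=7, slow++,fast++
slow=2 fast=6: a[fast]=0, fast++
slow=2 fast=7: a[fast]=0, fast++

[9, 7, 0, 0, 0, 0, 0, 0]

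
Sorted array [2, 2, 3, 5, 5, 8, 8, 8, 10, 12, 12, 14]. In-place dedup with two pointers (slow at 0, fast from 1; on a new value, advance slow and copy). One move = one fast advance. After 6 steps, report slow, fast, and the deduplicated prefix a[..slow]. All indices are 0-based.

slow=3, fast=7, prefix=[2, 3, 5, 8]

slow=0 fast=1: a[fast]=2=a[slow] dup, fast++
slow=0 fast=2: a[fast]=3≠a[slow]=2 write a[1]=3, slow++,fast++
slow=1 fast=3: a[fast]=5≠a[slow]=3 write a[2]=5, slow++,fast++
slow=2 fast=4: a[fast]=5=a[slow] dup, fast++
slow=2 fast=5: a[fast]=8≠a[slow]=5 write a[3]=8, slow++,fast++
slow=3 fast=6: a[fast]=8=a[slow] dup, fast++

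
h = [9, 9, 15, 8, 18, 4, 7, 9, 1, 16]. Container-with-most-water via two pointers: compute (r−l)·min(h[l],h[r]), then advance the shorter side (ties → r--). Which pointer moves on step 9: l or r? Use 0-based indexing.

[0,9] min(9,16)*9=81 best=81 * → l++
[1,9] min(9,16)*8=72 best=81 → l++
[2,9] min(15,16)*7=105 best=105 * → l++
[3,9] min(8,16)*6=48 best=105 → l++
[4,9] min(18,16)*5=80 best=105 → r--
[4,8] min(18,1)*4=4 best=105 → r--
[4,7] min(18,9)*3=27 best=105 → r--
[4,6] min(18,7)*2=14 best=105 → r--
[4,5] min(18,4)*1=4 best=105 → r--

r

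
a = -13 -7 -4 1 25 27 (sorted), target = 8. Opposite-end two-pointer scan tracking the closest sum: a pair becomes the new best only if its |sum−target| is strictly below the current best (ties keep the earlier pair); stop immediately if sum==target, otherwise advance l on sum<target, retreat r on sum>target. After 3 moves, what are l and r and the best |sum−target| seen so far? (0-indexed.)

[0,5] -13+27=14 d=6 * → r--
[0,4] -13+25=12 d=4 * → r--
[0,3] -13+1=-12 d=20 → l++

l=1, r=3, best |Δ|=4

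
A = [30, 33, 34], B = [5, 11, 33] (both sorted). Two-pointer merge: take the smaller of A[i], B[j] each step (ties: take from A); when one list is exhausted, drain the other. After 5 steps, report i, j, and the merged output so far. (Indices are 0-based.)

[i=0,j=0] A[i]=30>B[j]=5 take 5 → j++
[i=0,j=1] A[i]=30>B[j]=11 take 11 → j++
[i=0,j=2] A[i]=30<=B[j]=33 take 30 → i++
[i=1,j=2] A[i]=33<=B[j]=33 take 33 → i++
[i=2,j=2] A[i]=34>B[j]=33 take 33 → j++

i=2, j=3, merged so far=[5, 11, 30, 33, 33]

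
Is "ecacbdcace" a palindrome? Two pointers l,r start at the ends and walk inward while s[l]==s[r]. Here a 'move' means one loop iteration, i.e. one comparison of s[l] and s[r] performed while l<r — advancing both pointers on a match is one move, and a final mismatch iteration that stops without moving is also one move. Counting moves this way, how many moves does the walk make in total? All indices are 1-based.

5 moves

[1,10] 'e'=='e' → l++,r--
[2,9] 'c'=='c' → l++,r--
[3,8] 'a'=='a' → l++,r--
[4,7] 'c'=='c' → l++,r--
[5,6] 'b'!='d' → stop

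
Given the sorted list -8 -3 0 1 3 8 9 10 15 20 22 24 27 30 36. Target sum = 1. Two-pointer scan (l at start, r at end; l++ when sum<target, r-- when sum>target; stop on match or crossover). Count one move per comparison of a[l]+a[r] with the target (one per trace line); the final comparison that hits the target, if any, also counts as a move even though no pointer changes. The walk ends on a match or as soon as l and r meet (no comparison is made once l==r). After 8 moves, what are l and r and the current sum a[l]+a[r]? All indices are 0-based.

l=0 r=14: -8+36=28 >1, r--
l=0 r=13: -8+30=22 >1, r--
l=0 r=12: -8+27=19 >1, r--
l=0 r=11: -8+24=16 >1, r--
l=0 r=10: -8+22=14 >1, r--
l=0 r=9: -8+20=12 >1, r--
l=0 r=8: -8+15=7 >1, r--
l=0 r=7: -8+10=2 >1, r--

l=0, r=6, sum=1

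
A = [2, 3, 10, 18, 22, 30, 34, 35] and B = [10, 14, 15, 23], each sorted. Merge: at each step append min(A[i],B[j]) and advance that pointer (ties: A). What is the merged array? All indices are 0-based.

[i=0,j=0] A[i]=2<=B[j]=10 take 2 → i++
[i=1,j=0] A[i]=3<=B[j]=10 take 3 → i++
[i=2,j=0] A[i]=10<=B[j]=10 take 10 → i++
[i=3,j=0] A[i]=18>B[j]=10 take 10 → j++
[i=3,j=1] A[i]=18>B[j]=14 take 14 → j++
[i=3,j=2] A[i]=18>B[j]=15 take 15 → j++
[i=3,j=3] A[i]=18<=B[j]=23 take 18 → i++
[i=4,j=3] A[i]=22<=B[j]=23 take 22 → i++
[i=5,j=3] A[i]=30>B[j]=23 take 23 → j++
[i=5,j=4] B done, take A[i]=30 → i++
[i=6,j=4] B done, take A[i]=34 → i++
[i=7,j=4] B done, take A[i]=35 → i++

[2, 3, 10, 10, 14, 15, 18, 22, 23, 30, 34, 35]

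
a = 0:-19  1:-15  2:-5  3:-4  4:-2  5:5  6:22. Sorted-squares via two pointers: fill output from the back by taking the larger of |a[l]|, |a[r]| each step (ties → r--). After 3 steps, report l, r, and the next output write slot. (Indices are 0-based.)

[0,6] |-19|<=|22| out[6]=484 → r--
[0,5] |-19|>|5| out[5]=361 → l++
[1,5] |-15|>|5| out[4]=225 → l++

l=2, r=5, next write slot=3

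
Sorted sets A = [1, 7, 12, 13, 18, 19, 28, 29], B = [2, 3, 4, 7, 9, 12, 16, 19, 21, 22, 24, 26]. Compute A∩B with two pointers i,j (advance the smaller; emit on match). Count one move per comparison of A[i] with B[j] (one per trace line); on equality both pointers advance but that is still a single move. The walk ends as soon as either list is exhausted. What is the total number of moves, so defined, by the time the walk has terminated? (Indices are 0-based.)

15 moves

i=0 j=0: 1<2, i++
i=1 j=0: 7>2, j++
i=1 j=1: 7>3, j++
i=1 j=2: 7>4, j++
i=1 j=3: 7==7 emit, i++,j++
i=2 j=4: 12>9, j++
i=2 j=5: 12==12 emit, i++,j++
i=3 j=6: 13<16, i++
i=4 j=6: 18>16, j++
i=4 j=7: 18<19, i++
i=5 j=7: 19==19 emit, i++,j++
i=6 j=8: 28>21, j++
i=6 j=9: 28>22, j++
i=6 j=10: 28>24, j++
i=6 j=11: 28>26, j++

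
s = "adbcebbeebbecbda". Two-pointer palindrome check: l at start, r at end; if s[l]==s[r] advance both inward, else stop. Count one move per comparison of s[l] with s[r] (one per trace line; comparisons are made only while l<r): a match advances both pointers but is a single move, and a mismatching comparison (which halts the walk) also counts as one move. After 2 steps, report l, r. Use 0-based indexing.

l=2, r=13

[0,15] 'a'=='a' → l++,r--
[1,14] 'd'=='d' → l++,r--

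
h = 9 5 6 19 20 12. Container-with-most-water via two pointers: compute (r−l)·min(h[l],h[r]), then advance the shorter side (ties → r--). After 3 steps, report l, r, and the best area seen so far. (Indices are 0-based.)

l=3, r=5, best area=45

[0,5] min(9,12)*5=45 best=45 * → l++
[1,5] min(5,12)*4=20 best=45 → l++
[2,5] min(6,12)*3=18 best=45 → l++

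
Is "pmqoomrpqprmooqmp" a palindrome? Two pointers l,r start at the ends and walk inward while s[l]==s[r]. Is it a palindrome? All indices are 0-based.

[0,16] 'p'=='p' → l++,r--
[1,15] 'm'=='m' → l++,r--
[2,14] 'q'=='q' → l++,r--
[3,13] 'o'=='o' → l++,r--
[4,12] 'o'=='o' → l++,r--
[5,11] 'm'=='m' → l++,r--
[6,10] 'r'=='r' → l++,r--
[7,9] 'p'=='p' → l++,r--

palindrome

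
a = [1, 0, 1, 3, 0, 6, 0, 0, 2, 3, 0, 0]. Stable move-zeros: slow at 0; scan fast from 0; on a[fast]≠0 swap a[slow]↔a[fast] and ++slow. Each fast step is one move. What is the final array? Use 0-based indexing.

slow=0 fast=0: a[fast]=1≠0 swap→a[0]=1, slow++,fast++
slow=1 fast=1: a[fast]=0, fast++
slow=1 fast=2: a[fast]=1≠0 swap→a[1]=1, slow++,fast++
slow=2 fast=3: a[fast]=3≠0 swap→a[2]=3, slow++,fast++
slow=3 fast=4: a[fast]=0, fast++
slow=3 fast=5: a[fast]=6≠0 swap→a[3]=6, slow++,fast++
slow=4 fast=6: a[fast]=0, fast++
slow=4 fast=7: a[fast]=0, fast++
slow=4 fast=8: a[fast]=2≠0 swap→a[4]=2, slow++,fast++
slow=5 fast=9: a[fast]=3≠0 swap→a[5]=3, slow++,fast++
slow=6 fast=10: a[fast]=0, fast++
slow=6 fast=11: a[fast]=0, fast++

[1, 1, 3, 6, 2, 3, 0, 0, 0, 0, 0, 0]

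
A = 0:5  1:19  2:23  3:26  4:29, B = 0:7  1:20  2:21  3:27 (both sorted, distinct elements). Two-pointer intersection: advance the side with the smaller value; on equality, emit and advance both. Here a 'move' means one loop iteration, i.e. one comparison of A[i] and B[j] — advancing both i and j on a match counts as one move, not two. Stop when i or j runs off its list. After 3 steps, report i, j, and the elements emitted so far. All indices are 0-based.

i=2, j=1, emitted=[]

[i=0,j=0] 5<7 → i++
[i=1,j=0] 19>7 → j++
[i=1,j=1] 19<20 → i++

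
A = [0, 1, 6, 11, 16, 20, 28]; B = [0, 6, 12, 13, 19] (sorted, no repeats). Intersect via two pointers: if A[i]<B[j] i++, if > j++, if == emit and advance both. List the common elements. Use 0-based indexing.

i=0 j=0: 0==0 emit, i++,j++
i=1 j=1: 1<6, i++
i=2 j=1: 6==6 emit, i++,j++
i=3 j=2: 11<12, i++
i=4 j=2: 16>12, j++
i=4 j=3: 16>13, j++
i=4 j=4: 16<19, i++
i=5 j=4: 20>19, j++

intersection = [0, 6]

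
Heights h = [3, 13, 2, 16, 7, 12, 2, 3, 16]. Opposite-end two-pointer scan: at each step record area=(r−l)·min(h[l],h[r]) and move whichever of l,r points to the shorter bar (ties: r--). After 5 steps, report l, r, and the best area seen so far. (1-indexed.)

[1,9] min(3,16)*8=24 best=24 * → l++
[2,9] min(13,16)*7=91 best=91 * → l++
[3,9] min(2,16)*6=12 best=91 → l++
[4,9] min(16,16)*5=80 best=91 → r--
[4,8] min(16,3)*4=12 best=91 → r--

l=4, r=7, best area=91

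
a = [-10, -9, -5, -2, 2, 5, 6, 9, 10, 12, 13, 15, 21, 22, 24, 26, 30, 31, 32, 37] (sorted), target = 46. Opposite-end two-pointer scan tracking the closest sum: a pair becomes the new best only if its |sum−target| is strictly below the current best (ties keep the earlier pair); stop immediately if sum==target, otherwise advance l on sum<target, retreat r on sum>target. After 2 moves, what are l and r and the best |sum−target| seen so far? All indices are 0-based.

l=0 r=19: -10+37=27 d=19 *, l++
l=1 r=19: -9+37=28 d=18 *, l++

l=2, r=19, best |Δ|=18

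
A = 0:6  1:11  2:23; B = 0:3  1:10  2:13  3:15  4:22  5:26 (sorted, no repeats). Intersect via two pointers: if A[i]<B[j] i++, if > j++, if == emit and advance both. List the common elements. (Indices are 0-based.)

intersection = []

[i=0,j=0] 6>3 → j++
[i=0,j=1] 6<10 → i++
[i=1,j=1] 11>10 → j++
[i=1,j=2] 11<13 → i++
[i=2,j=2] 23>13 → j++
[i=2,j=3] 23>15 → j++
[i=2,j=4] 23>22 → j++
[i=2,j=5] 23<26 → i++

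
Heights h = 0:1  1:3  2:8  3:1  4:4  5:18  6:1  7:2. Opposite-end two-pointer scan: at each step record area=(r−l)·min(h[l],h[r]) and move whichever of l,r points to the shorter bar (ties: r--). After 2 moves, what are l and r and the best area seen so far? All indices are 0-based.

l=1, r=6, best area=12

l=0 r=7: min(1,2)*7=7 best=7 *, l++
l=1 r=7: min(3,2)*6=12 best=12 *, r--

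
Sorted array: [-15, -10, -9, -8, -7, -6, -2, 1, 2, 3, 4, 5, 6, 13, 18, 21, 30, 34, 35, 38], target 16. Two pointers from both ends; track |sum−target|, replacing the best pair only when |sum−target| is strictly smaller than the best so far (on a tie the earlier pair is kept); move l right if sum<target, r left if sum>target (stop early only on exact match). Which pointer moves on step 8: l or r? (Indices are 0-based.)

l

l=0 r=19: -15+38=23 d=7 *, r--
l=0 r=18: -15+35=20 d=4 *, r--
l=0 r=17: -15+34=19 d=3 *, r--
l=0 r=16: -15+30=15 d=1 *, l++
l=1 r=16: -10+30=20 d=4, r--
l=1 r=15: -10+21=11 d=5, l++
l=2 r=15: -9+21=12 d=4, l++
l=3 r=15: -8+21=13 d=3, l++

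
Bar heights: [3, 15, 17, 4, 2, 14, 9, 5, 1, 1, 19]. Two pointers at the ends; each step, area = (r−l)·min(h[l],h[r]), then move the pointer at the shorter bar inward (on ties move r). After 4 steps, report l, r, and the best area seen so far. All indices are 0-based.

l=4, r=10, best area=136

[0,10] min(3,19)*10=30 best=30 * → l++
[1,10] min(15,19)*9=135 best=135 * → l++
[2,10] min(17,19)*8=136 best=136 * → l++
[3,10] min(4,19)*7=28 best=136 → l++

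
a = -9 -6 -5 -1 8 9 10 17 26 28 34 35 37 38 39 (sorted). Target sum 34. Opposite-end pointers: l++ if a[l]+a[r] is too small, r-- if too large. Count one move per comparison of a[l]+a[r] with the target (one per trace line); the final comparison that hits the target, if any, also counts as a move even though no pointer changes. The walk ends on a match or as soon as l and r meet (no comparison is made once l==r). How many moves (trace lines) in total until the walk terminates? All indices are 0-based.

3 moves

[0,14] -9+39=30 <34 → l++
[1,14] -6+39=33 <34 → l++
[2,14] -5+39=34 → found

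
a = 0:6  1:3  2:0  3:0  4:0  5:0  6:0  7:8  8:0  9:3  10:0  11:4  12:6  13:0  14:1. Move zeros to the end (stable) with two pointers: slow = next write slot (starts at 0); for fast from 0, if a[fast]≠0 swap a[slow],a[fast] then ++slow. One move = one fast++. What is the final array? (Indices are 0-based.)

(s=0,f=0) a[fast]=6≠0 swap→a[0]=6 → slow++,fast++
(s=1,f=1) a[fast]=3≠0 swap→a[1]=3 → slow++,fast++
(s=2,f=2) a[fast]=0 → fast++
(s=2,f=3) a[fast]=0 → fast++
(s=2,f=4) a[fast]=0 → fast++
(s=2,f=5) a[fast]=0 → fast++
(s=2,f=6) a[fast]=0 → fast++
(s=2,f=7) a[fast]=8≠0 swap→a[2]=8 → slow++,fast++
(s=3,f=8) a[fast]=0 → fast++
(s=3,f=9) a[fast]=3≠0 swap→a[3]=3 → slow++,fast++
(s=4,f=10) a[fast]=0 → fast++
(s=4,f=11) a[fast]=4≠0 swap→a[4]=4 → slow++,fast++
(s=5,f=12) a[fast]=6≠0 swap→a[5]=6 → slow++,fast++
(s=6,f=13) a[fast]=0 → fast++
(s=6,f=14) a[fast]=1≠0 swap→a[6]=1 → slow++,fast++

[6, 3, 8, 3, 4, 6, 1, 0, 0, 0, 0, 0, 0, 0, 0]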